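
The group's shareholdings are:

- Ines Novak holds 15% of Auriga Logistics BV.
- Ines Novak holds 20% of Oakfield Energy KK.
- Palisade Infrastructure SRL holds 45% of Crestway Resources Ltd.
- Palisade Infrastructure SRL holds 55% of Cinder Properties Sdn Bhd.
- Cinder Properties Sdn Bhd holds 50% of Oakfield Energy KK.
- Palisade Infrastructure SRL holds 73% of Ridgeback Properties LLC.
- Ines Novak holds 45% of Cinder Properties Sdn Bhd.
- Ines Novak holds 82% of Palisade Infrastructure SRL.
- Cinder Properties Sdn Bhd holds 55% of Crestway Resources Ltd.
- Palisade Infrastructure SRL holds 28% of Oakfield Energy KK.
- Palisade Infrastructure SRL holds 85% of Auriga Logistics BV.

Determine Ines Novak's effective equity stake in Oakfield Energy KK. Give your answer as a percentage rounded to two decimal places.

88.01%

Ines reaches Oakfield along 4 paths.
Direct stake: 20% = 20%.
Via Cinder: 45% × 50% = 22.5%.
Via Palisade → Cinder: 82% × 55% × 50% = 22.55%.
Via Palisade: 82% × 28% = 22.96%.
Total: 20% + 22.5% + 22.55% + 22.96% = 88.01%.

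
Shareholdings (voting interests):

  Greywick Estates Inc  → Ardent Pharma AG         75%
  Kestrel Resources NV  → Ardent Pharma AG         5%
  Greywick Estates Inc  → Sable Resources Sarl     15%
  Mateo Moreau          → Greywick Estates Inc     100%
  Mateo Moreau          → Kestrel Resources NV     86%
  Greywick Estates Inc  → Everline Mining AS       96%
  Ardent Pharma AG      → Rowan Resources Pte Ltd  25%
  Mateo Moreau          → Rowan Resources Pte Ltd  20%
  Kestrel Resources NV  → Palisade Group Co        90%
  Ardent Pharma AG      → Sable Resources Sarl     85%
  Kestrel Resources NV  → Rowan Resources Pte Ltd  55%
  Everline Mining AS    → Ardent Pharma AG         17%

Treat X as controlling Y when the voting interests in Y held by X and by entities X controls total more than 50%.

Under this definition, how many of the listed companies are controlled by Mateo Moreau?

Mateo holds 86% of Kestrel, so Mateo controls Kestrel.
Mateo holds 100% of Greywick, so Mateo controls Greywick.
Greywick holds 96% of Everline, so Mateo controls Everline.
Greywick and Kestrel and Everline together hold 75% + 5% + 17% = 97% of Ardent, so Mateo controls Ardent.
Kestrel holds 90% of Palisade, so Mateo controls Palisade.
Mateo and Ardent and Kestrel together hold 20% + 25% + 55% = 100% of Rowan, so Mateo controls Rowan.
Greywick and Ardent together hold 15% + 85% = 100% of Sable, so Mateo controls Sable.
Mateo controls 7 companies.

7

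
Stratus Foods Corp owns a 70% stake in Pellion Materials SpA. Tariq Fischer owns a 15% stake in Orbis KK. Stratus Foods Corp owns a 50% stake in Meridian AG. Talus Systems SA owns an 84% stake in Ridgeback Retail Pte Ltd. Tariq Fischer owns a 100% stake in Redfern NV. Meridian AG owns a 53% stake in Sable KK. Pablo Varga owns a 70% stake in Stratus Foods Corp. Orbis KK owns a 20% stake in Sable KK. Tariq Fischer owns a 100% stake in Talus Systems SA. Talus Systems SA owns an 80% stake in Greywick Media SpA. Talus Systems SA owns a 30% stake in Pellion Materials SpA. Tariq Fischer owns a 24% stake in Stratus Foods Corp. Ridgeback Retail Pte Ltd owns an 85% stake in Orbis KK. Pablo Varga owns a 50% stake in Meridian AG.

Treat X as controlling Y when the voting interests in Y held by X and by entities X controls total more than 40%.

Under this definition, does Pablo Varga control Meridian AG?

Yes

Pablo holds 70% of Stratus, so Pablo controls Stratus.
Stratus and Pablo together hold 50% + 50% = 100% of Meridian, so Pablo controls Meridian.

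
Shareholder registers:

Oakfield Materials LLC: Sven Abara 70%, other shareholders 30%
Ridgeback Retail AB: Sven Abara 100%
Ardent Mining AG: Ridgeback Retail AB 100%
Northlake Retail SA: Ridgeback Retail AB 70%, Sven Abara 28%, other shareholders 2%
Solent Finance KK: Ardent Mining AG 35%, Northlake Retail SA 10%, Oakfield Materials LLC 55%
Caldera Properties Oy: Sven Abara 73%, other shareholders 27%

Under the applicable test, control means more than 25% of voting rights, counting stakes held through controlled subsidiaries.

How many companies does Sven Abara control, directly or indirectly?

Sven holds 70% of Oakfield, so Sven controls Oakfield.
Sven holds 100% of Ridgeback, so Sven controls Ridgeback.
Ridgeback holds 100% of Ardent, so Sven controls Ardent.
Ridgeback and Sven together hold 70% + 28% = 98% of Northlake, so Sven controls Northlake.
Ardent and Northlake and Oakfield together hold 35% + 10% + 55% = 100% of Solent, so Sven controls Solent.
Sven holds 73% of Caldera, so Sven controls Caldera.
Sven controls 6 companies.

6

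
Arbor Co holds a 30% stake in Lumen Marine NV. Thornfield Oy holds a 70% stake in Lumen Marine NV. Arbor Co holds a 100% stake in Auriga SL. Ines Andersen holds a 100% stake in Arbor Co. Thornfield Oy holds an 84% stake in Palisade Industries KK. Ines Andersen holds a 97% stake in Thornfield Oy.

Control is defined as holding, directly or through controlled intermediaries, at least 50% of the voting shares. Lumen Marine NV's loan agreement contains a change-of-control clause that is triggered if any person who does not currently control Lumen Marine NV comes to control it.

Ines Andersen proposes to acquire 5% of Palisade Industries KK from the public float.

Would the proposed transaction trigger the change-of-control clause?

The purchase changes only Ines's holdings, so Ines is the only person who could newly come to control Lumen.
Ines holds 97% of Thornfield, so Ines controls Thornfield.
Ines holds 100% of Arbor, so Ines controls Arbor.
Thornfield and Arbor together hold 70% + 30% = 100% of Lumen, so Ines controls Lumen.
So Ines already controls Lumen before the transaction.
After the purchase, Ines holds 5% of Palisade directly.
Ines controlled Lumen already, so this is not a new person acquiring control; every other person's position is unchanged or reduced.
No new person acquires control, so the clause is not triggered.

No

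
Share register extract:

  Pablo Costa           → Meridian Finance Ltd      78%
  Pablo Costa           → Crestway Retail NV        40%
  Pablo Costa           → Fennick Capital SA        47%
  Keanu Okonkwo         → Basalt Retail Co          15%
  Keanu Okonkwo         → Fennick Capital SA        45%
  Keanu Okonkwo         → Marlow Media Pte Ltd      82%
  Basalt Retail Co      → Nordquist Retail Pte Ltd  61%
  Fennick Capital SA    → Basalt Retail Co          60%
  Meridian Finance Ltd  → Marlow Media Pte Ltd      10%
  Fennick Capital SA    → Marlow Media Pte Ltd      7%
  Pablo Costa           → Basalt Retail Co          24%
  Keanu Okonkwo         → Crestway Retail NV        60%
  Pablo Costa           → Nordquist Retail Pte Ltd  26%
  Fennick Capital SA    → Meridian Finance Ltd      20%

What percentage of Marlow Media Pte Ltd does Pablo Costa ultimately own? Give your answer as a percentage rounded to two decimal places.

12.03%

Pablo reaches Marlow along 3 paths.
Via Fennick: 47% × 7% = 3.29%.
Via Meridian: 78% × 10% = 7.8%.
Via Fennick → Meridian: 47% × 20% × 10% = 0.94%.
Total: 3.29% + 7.8% + 0.94% = 12.03%.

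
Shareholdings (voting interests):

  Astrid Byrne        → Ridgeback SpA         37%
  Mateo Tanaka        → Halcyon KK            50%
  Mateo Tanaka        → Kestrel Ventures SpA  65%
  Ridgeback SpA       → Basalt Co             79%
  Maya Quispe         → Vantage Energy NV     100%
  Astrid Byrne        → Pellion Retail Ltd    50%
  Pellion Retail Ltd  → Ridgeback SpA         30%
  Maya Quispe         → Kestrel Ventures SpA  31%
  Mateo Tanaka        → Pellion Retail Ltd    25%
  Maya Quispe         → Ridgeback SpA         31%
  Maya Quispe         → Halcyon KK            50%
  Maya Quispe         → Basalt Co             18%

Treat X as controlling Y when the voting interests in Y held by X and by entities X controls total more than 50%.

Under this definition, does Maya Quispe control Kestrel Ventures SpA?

Maya holds 100% of Vantage, so Maya controls Vantage.
In Kestrel, Maya's side holds only 31%, not > 50%.
So Maya does not control Kestrel.

No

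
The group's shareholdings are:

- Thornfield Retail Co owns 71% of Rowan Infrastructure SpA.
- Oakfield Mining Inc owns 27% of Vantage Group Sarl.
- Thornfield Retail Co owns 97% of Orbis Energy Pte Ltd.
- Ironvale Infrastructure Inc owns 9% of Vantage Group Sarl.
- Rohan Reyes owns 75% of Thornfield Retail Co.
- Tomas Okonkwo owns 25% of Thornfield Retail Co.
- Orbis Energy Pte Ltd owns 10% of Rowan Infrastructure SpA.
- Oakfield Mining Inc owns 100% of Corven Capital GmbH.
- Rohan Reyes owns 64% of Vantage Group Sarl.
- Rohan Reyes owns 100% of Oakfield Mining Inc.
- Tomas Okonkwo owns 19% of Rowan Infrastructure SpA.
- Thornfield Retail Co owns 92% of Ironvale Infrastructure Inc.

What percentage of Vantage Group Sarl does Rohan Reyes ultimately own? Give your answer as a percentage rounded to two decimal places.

97.21%

Rohan reaches Vantage along 3 paths.
Via Thornfield → Ironvale: 75% × 92% × 9% = 6.21%.
Via Oakfield: 100% × 27% = 27%.
Direct stake: 64% = 64%.
Total: 6.21% + 27% + 64% = 97.21%.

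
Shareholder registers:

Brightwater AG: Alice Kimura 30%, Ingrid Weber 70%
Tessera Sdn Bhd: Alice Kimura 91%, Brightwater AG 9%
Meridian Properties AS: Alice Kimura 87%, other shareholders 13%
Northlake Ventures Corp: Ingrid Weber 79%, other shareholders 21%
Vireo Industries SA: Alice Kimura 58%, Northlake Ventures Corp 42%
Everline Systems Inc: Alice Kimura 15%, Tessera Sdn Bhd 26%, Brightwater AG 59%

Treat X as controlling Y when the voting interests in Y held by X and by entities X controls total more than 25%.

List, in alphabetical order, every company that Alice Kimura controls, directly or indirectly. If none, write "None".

Brightwater AG, Everline Systems Inc, Meridian Properties AS, Tessera Sdn Bhd, Vireo Industries SA

Alice holds 30% of Brightwater, so Alice controls Brightwater.
Alice and Brightwater together hold 91% + 9% = 100% of Tessera, so Alice controls Tessera.
Alice holds 87% of Meridian, so Alice controls Meridian.
Alice holds 58% of Vireo, so Alice controls Vireo.
Alice and Tessera and Brightwater together hold 15% + 26% + 59% = 100% of Everline, so Alice controls Everline.
No other company's threshold is met.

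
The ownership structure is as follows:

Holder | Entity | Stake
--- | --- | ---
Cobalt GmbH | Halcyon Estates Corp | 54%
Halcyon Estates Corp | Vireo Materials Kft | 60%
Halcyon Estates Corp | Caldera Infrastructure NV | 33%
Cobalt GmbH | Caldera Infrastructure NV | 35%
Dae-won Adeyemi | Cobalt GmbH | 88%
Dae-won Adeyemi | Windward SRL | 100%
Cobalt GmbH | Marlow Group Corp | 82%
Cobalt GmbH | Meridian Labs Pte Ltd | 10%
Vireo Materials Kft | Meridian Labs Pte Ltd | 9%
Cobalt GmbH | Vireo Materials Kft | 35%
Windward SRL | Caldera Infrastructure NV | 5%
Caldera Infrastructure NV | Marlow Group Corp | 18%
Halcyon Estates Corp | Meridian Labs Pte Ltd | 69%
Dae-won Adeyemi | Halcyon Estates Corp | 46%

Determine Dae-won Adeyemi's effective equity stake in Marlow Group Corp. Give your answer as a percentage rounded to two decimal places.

84.16%

Dae-won reaches Marlow along 5 paths.
Via Cobalt: 88% × 82% = 72.16%.
Via Cobalt → Caldera: 88% × 35% × 18% = 5.544%.
Via Windward → Caldera: 100% × 5% × 18% = 0.9%.
Via Cobalt → Halcyon → Caldera: 88% × 54% × 33% × 18% = 2.822688%.
Via Halcyon → Caldera: 46% × 33% × 18% = 2.7324%.
Total: 72.16% + 5.544% + 0.9% + 2.822688% + 2.7324% = 84.159088%.
Rounded: 84.16%.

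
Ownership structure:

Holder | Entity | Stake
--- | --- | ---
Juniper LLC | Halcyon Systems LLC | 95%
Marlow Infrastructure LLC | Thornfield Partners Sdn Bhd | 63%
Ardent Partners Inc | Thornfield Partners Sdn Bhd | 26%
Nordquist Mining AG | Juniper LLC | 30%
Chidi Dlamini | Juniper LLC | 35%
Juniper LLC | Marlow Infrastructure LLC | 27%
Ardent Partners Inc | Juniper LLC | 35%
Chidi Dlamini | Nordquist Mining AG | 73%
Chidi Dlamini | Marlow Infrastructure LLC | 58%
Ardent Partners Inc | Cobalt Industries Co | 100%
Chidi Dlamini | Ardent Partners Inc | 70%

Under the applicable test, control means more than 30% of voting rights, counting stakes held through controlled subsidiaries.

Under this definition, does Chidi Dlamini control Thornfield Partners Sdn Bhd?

Chidi holds 70% of Ardent, so Chidi controls Ardent.
Chidi holds 73% of Nordquist, so Chidi controls Nordquist.
Nordquist and Ardent and Chidi together hold 30% + 35% + 35% = 100% of Juniper, so Chidi controls Juniper.
Chidi and Juniper together hold 58% + 27% = 85% of Marlow, so Chidi controls Marlow.
Ardent and Marlow together hold 26% + 63% = 89% of Thornfield, so Chidi controls Thornfield.

Yes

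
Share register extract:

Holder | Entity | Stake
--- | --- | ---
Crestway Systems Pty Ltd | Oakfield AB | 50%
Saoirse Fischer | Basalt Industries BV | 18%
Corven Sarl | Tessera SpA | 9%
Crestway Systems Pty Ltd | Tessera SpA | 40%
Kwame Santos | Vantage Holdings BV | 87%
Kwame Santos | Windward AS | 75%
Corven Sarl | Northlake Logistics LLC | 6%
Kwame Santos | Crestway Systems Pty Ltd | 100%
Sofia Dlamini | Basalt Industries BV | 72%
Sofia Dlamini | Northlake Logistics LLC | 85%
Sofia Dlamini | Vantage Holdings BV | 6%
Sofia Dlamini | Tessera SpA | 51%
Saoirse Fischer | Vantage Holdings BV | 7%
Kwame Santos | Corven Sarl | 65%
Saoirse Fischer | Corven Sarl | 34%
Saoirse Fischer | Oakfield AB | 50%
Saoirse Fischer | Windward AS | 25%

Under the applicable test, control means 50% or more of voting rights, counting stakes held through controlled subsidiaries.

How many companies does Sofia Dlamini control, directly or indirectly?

Sofia holds 85% of Northlake, so Sofia controls Northlake.
Sofia holds 51% of Tessera, so Sofia controls Tessera.
Sofia holds 72% of Basalt, so Sofia controls Basalt.
No other company's threshold is met.
Sofia controls 3 companies.

3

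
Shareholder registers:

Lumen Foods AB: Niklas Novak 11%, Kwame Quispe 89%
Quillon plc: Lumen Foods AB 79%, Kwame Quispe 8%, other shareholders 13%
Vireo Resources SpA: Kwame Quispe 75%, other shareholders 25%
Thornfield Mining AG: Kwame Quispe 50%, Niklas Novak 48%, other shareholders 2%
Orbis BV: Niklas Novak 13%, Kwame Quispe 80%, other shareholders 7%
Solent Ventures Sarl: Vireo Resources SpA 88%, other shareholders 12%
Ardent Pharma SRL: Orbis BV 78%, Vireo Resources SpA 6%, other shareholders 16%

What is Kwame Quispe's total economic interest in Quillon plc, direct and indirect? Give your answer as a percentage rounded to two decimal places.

Kwame reaches Quillon along 2 paths.
Via Lumen: 89% × 79% = 70.31%.
Direct stake: 8% = 8%.
Total: 70.31% + 8% = 78.31%.

78.31%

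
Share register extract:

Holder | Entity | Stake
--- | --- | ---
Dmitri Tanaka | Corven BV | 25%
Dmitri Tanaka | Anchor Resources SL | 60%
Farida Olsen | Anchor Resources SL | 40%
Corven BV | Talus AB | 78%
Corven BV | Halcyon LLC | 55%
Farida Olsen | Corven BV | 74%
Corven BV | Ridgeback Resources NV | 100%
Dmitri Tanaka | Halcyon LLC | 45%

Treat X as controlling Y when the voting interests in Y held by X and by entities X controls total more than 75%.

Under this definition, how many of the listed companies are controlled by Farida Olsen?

Farida's largest direct stake is 74% in Corven, which does not meet the threshold.
Farida controls 0 companies.

0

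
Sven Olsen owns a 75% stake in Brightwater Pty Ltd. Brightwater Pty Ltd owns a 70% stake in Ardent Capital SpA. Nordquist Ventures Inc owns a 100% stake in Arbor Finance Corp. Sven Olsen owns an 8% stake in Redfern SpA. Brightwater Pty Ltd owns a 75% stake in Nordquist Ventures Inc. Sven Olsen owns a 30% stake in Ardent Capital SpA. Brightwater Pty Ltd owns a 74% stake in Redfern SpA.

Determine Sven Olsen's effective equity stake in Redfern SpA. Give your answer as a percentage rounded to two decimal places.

Sven reaches Redfern along 2 paths.
Direct stake: 8% = 8%.
Via Brightwater: 75% × 74% = 55.5%.
Total: 8% + 55.5% = 63.5%.
Rounded: 63.50%.

63.50%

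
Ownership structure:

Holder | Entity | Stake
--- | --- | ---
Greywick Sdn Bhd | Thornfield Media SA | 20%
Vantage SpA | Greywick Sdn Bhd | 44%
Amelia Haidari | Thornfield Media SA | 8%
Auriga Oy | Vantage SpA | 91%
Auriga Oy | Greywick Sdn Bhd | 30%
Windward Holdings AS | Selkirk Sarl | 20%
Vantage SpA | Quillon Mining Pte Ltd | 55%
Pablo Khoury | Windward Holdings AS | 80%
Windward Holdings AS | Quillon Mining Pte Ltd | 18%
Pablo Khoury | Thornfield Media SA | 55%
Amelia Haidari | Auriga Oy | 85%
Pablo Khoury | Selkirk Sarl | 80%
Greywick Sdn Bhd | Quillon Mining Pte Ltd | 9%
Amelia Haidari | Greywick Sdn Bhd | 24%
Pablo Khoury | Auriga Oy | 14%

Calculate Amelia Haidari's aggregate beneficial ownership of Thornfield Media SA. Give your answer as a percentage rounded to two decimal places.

24.71%

Amelia reaches Thornfield along 4 paths.
Via Auriga → Greywick: 85% × 30% × 20% = 5.1%.
Via Auriga → Vantage → Greywick: 85% × 91% × 44% × 20% = 6.8068%.
Via Greywick: 24% × 20% = 4.8%.
Direct stake: 8% = 8%.
Total: 5.1% + 6.8068% + 4.8% + 8% = 24.7068%.
Rounded: 24.71%.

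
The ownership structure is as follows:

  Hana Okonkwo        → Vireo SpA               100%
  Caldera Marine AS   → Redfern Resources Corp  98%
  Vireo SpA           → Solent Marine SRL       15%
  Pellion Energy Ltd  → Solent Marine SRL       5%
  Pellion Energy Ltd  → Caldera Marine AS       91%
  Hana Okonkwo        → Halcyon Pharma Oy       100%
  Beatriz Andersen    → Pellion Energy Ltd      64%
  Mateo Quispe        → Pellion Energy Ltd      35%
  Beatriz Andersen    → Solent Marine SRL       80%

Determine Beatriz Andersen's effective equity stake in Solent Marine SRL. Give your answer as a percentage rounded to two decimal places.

Beatriz reaches Solent along 2 paths.
Direct stake: 80% = 80%.
Via Pellion: 64% × 5% = 3.2%.
Total: 80% + 3.2% = 83.2%.
Rounded: 83.20%.

83.20%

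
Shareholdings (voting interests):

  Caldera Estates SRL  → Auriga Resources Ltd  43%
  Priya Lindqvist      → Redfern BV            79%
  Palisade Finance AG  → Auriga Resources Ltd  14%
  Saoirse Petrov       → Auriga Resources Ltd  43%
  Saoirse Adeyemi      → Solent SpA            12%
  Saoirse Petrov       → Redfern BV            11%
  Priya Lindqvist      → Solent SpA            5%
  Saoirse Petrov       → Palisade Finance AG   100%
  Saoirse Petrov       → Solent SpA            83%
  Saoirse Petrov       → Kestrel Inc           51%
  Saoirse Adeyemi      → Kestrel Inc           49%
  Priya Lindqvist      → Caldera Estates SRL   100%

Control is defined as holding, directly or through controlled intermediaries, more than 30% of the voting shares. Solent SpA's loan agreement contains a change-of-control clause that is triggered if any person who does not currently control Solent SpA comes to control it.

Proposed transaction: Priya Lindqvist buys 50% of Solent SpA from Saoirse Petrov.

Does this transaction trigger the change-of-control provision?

Yes

The purchase adds only to Priya's holdings (Saoirse Petrov's stake shrinks), so Priya is the only person who could newly come to control Solent.
Priya holds 100% of Caldera, so Priya controls Caldera.
Caldera holds 43% of Auriga, so Priya controls Auriga.
Priya holds 79% of Redfern, so Priya controls Redfern.
In Solent, Priya's side holds only 5%, not > 30%.
So before the transaction, Priya does not control Solent.
After the purchase, Priya's direct stake in Solent rises to 5% + 50% = 55%, and Saoirse Petrov's stake falls to 33%.
Priya holds 55% of Solent, so Priya controls Solent.
Priya did not control Solent before and does after, so the clause is triggered.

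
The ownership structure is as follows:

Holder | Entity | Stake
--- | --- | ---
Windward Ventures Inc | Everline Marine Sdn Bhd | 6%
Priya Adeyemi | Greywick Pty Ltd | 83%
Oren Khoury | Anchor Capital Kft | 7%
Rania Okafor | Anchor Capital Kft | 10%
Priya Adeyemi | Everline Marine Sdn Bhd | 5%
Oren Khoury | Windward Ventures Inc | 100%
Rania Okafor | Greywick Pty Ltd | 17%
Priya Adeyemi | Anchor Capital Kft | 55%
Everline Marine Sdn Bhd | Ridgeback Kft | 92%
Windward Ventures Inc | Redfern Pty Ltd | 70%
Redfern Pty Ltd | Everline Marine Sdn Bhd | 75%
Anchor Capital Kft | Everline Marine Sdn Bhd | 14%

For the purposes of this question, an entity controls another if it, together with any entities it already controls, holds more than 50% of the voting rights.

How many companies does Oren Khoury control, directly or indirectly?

4

Oren holds 100% of Windward, so Oren controls Windward.
Windward holds 70% of Redfern, so Oren controls Redfern.
Windward and Redfern together hold 6% + 75% = 81% of Everline, so Oren controls Everline.
Everline holds 92% of Ridgeback, so Oren controls Ridgeback.
No other company's threshold is met.
Oren controls 4 companies.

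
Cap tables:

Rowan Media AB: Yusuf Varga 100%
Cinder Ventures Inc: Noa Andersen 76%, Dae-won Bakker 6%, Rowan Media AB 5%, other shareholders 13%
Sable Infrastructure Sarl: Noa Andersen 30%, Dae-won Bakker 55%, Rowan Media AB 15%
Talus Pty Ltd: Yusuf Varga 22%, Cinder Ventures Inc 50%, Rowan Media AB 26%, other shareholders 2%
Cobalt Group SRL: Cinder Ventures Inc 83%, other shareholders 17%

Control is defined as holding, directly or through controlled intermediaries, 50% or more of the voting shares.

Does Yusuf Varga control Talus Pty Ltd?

Yusuf holds 100% of Rowan, so Yusuf controls Rowan.
In Talus, Yusuf's side holds only 22% + 26% = 48%, not ≥ 50%.
So Yusuf does not control Talus.

No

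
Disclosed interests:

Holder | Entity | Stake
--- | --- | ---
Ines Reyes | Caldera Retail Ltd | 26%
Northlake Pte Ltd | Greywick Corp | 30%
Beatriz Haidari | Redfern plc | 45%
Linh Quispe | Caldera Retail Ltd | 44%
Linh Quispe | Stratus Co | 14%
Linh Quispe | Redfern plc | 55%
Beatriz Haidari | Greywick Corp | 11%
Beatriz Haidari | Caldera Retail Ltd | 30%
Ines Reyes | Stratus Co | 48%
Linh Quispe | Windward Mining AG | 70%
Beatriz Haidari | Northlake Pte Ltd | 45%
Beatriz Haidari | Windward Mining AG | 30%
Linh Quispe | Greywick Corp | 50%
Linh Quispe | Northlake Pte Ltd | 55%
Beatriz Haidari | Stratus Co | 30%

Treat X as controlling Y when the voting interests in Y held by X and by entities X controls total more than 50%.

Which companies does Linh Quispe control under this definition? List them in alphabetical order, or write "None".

Linh holds 55% of Northlake, so Linh controls Northlake.
Linh and Northlake together hold 50% + 30% = 80% of Greywick, so Linh controls Greywick.
Linh holds 55% of Redfern, so Linh controls Redfern.
Linh holds 70% of Windward, so Linh controls Windward.
No other company's threshold is met.

Greywick Corp, Northlake Pte Ltd, Redfern plc, Windward Mining AG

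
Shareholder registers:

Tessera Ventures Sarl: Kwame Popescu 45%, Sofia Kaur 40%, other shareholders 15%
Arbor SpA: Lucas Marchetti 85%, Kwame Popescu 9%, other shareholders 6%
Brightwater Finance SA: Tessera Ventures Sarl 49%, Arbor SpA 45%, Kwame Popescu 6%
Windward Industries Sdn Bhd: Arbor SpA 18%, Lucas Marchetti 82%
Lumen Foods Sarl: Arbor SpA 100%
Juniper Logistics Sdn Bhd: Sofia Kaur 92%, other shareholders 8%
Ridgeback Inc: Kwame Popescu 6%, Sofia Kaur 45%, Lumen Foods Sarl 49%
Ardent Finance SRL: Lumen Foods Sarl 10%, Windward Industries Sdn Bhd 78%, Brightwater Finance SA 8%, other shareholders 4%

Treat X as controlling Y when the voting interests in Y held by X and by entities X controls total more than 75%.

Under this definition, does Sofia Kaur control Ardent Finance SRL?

Sofia holds 92% of Juniper, so Sofia controls Juniper.
Neither Sofia nor any entity Sofia controls holds any voting interest in Ardent.
So Sofia does not control Ardent.

No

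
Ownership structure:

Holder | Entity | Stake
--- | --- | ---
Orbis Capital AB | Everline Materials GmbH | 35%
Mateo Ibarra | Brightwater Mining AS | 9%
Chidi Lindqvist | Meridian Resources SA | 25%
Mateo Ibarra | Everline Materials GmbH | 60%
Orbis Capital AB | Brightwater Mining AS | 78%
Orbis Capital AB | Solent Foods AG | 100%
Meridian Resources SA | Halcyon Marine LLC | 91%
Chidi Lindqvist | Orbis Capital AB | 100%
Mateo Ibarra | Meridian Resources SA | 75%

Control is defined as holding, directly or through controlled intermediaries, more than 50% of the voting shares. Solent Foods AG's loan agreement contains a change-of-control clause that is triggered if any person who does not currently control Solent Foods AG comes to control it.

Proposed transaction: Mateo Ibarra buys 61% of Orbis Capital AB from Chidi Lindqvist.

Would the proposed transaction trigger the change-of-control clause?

Yes

The purchase adds only to Mateo's holdings (Chidi's stake shrinks), so Mateo is the only person who could newly come to control Solent.
Mateo holds 75% of Meridian, so Mateo controls Meridian.
Mateo holds 60% of Everline, so Mateo controls Everline.
Meridian holds 91% of Halcyon, so Mateo controls Halcyon.
Neither Mateo nor any entity Mateo controls holds any voting interest in Solent.
So before the transaction, Mateo does not control Solent.
After the purchase, Mateo holds 61% of Orbis directly, and Chidi's stake falls to 39%.
Mateo holds 61% of Orbis, so Mateo controls Orbis.
Orbis holds 100% of Solent, so Mateo controls Solent.
Mateo did not control Solent before and does after, so the clause is triggered.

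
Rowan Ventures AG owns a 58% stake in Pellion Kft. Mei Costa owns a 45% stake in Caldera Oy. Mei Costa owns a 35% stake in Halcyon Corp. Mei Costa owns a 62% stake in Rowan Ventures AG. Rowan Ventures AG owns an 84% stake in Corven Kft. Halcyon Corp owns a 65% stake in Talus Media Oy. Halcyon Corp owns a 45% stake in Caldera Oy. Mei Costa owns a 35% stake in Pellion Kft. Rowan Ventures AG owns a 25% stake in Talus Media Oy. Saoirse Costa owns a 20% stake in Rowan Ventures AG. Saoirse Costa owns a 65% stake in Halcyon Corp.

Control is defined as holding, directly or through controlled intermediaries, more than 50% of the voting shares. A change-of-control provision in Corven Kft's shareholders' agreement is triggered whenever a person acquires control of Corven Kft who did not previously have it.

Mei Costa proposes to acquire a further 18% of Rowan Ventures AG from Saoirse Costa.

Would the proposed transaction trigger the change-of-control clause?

No

The purchase adds only to Mei's holdings (Saoirse's stake shrinks), so Mei is the only person who could newly come to control Corven.
Mei holds 62% of Rowan, so Mei controls Rowan.
Rowan holds 84% of Corven, so Mei controls Corven.
So Mei already controls Corven before the transaction.
After the purchase, Mei's direct stake in Rowan rises to 62% + 18% = 80%, and Saoirse's stake falls to 2%.
Mei controlled Corven already, so this is not a new person acquiring control; every other person's position is unchanged or reduced.
No new person acquires control, so the clause is not triggered.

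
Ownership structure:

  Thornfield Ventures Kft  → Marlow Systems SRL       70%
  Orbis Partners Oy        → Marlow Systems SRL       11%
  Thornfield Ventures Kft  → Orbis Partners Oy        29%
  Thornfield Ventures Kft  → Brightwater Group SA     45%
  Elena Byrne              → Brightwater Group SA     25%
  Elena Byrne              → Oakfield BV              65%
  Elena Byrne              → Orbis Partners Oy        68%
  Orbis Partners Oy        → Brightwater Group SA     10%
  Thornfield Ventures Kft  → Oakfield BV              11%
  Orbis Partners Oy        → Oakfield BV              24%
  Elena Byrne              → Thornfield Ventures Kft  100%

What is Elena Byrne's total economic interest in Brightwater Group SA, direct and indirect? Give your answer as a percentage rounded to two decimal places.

Elena reaches Brightwater along 4 paths.
Via Thornfield → Orbis: 100% × 29% × 10% = 2.9%.
Via Orbis: 68% × 10% = 6.8%.
Direct stake: 25% = 25%.
Via Thornfield: 100% × 45% = 45%.
Total: 2.9% + 6.8% + 25% + 45% = 79.7%.
Rounded: 79.70%.

79.70%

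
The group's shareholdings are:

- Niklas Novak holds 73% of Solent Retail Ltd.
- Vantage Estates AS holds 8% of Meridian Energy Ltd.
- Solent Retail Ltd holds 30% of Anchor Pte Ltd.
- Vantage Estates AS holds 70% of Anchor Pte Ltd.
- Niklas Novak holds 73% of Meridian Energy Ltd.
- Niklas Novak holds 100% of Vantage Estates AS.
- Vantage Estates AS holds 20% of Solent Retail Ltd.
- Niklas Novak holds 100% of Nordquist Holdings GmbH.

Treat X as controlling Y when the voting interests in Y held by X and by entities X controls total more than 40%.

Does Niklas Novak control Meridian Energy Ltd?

Niklas holds 100% of Vantage, so Niklas controls Vantage.
Vantage and Niklas together hold 8% + 73% = 81% of Meridian, so Niklas controls Meridian.

Yes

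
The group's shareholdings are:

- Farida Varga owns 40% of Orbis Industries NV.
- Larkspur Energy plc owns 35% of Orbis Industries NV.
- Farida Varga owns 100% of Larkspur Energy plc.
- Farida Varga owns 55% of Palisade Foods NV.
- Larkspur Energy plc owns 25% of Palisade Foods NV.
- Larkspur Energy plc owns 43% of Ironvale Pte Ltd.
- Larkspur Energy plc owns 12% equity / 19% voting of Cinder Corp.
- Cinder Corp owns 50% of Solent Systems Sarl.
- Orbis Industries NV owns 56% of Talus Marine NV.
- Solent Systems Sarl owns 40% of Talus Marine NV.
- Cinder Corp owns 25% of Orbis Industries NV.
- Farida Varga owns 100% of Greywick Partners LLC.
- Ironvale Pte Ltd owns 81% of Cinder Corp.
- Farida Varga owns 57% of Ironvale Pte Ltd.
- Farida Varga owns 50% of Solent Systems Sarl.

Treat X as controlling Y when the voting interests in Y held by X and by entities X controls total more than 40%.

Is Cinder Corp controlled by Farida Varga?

Farida holds 100% of Larkspur, so Farida controls Larkspur.
Farida and Larkspur together hold 57% + 43% = 100% of Ironvale, so Farida controls Ironvale.
Ironvale and Larkspur together hold 81% + 19% = 100% of Cinder, so Farida controls Cinder.

Yes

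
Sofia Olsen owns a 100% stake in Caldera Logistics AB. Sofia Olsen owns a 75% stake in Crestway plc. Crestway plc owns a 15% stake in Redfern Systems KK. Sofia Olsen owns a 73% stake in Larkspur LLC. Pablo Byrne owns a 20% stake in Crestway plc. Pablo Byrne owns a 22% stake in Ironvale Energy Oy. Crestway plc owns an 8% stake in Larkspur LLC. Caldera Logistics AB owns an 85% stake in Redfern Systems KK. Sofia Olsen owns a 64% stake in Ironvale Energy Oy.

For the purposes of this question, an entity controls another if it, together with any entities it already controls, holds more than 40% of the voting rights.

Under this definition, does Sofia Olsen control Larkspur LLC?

Sofia holds 75% of Crestway, so Sofia controls Crestway.
Crestway and Sofia together hold 8% + 73% = 81% of Larkspur, so Sofia controls Larkspur.

Yes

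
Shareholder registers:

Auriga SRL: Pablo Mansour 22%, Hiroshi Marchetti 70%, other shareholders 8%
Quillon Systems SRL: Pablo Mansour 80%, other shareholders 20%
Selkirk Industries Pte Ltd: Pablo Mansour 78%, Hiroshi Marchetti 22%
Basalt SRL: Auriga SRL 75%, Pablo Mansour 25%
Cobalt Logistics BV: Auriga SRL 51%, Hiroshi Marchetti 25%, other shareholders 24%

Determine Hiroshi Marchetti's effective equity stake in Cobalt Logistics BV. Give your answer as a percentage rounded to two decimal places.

Hiroshi reaches Cobalt along 2 paths.
Via Auriga: 70% × 51% = 35.7%.
Direct stake: 25% = 25%.
Total: 35.7% + 25% = 60.7%.
Rounded: 60.70%.

60.70%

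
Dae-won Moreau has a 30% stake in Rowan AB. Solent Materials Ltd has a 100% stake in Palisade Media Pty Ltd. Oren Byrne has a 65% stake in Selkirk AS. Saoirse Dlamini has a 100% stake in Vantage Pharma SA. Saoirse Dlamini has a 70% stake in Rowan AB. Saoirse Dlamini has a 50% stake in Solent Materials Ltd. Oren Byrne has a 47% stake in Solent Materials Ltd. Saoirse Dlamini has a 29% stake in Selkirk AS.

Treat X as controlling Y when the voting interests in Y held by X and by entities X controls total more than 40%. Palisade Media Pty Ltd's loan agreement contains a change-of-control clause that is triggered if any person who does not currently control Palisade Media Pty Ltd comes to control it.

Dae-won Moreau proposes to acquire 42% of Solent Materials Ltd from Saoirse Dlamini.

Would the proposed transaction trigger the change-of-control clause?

The purchase adds only to Dae-won's holdings (Saoirse's stake shrinks), so Dae-won is the only person who could newly come to control Palisade.
Dae-won's largest direct stake is 30% in Rowan, which does not meet the threshold, so Dae-won controls no company.
Neither Dae-won nor any entity Dae-won controls holds any voting interest in Palisade.
So before the transaction, Dae-won does not control Palisade.
After the purchase, Dae-won holds 42% of Solent directly, and Saoirse's stake falls to 8%.
Dae-won holds 42% of Solent, so Dae-won controls Solent.
Solent holds 100% of Palisade, so Dae-won controls Palisade.
Dae-won did not control Palisade before and does after, so the clause is triggered.

Yes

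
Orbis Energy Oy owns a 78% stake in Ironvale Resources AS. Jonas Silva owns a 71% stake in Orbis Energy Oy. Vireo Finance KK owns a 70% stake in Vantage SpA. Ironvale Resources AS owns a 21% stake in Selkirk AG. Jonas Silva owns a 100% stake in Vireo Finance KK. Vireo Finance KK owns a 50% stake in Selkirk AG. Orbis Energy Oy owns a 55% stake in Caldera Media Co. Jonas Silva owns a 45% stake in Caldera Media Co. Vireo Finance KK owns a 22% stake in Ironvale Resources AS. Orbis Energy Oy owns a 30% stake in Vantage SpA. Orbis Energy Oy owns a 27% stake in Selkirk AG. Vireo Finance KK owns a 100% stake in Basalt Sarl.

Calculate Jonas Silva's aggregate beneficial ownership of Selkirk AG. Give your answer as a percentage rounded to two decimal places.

Jonas reaches Selkirk along 4 paths.
Via Orbis: 71% × 27% = 19.17%.
Via Vireo → Ironvale: 100% × 22% × 21% = 4.62%.
Via Orbis → Ironvale: 71% × 78% × 21% = 11.6298%.
Via Vireo: 100% × 50% = 50%.
Total: 19.17% + 4.62% + 11.6298% + 50% = 85.4198%.
Rounded: 85.42%.

85.42%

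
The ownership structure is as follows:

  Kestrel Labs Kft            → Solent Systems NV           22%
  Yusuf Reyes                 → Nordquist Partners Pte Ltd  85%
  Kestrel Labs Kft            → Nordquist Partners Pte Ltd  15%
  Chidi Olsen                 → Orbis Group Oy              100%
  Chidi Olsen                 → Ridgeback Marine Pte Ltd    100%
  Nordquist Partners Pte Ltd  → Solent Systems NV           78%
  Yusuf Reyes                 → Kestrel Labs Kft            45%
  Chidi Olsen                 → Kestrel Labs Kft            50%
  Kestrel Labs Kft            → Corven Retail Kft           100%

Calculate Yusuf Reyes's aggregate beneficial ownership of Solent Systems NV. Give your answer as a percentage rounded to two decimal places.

81.47%

Yusuf reaches Solent along 3 paths.
Via Kestrel: 45% × 22% = 9.9%.
Via Kestrel → Nordquist: 45% × 15% × 78% = 5.265%.
Via Nordquist: 85% × 78% = 66.3%.
Total: 9.9% + 5.265% + 66.3% = 81.465%.
Rounded: 81.47%.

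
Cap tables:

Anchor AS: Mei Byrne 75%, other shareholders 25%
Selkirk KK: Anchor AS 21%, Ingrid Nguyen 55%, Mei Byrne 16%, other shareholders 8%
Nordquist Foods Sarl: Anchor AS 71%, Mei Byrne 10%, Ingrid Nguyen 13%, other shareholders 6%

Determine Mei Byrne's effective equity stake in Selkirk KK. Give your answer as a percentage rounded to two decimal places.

31.75%

Mei reaches Selkirk along 2 paths.
Via Anchor: 75% × 21% = 15.75%.
Direct stake: 16% = 16%.
Total: 15.75% + 16% = 31.75%.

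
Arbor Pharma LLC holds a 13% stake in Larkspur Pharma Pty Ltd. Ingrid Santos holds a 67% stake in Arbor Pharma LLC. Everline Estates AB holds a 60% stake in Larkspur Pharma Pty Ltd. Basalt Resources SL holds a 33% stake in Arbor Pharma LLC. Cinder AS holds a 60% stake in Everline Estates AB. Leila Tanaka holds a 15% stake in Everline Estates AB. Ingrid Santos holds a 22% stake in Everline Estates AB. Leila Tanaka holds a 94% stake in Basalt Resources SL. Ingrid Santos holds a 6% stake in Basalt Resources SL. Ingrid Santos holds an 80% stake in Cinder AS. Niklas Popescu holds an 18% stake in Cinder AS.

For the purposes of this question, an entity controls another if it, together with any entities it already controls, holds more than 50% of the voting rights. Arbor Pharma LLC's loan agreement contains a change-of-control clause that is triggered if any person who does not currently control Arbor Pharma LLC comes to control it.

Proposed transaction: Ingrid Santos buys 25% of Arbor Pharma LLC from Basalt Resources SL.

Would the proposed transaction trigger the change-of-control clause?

The purchase adds only to Ingrid's holdings (Basalt's stake shrinks), so Ingrid is the only person who could newly come to control Arbor.
Ingrid holds 67% of Arbor, so Ingrid controls Arbor.
So Ingrid already controls Arbor before the transaction.
After the purchase, Ingrid's direct stake in Arbor rises to 67% + 25% = 92%, and Basalt's stake falls to 8%.
Ingrid controlled Arbor already, so this is not a new person acquiring control; every other person's position is unchanged or reduced.
No new person acquires control, so the clause is not triggered.

No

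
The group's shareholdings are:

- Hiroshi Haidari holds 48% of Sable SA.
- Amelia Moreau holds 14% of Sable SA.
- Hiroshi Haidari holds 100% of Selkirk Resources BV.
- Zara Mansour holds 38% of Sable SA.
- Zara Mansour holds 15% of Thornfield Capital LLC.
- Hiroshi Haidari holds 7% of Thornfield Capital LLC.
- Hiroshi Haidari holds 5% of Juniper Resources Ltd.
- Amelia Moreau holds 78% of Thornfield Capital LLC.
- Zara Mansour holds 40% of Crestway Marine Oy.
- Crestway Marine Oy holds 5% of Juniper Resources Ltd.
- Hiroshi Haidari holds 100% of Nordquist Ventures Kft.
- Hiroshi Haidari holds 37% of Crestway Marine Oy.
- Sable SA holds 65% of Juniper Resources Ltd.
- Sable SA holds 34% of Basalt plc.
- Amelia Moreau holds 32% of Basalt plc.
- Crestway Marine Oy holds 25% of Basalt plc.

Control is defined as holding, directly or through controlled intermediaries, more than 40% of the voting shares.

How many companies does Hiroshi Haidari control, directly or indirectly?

4

Hiroshi holds 48% of Sable, so Hiroshi controls Sable.
Hiroshi holds 100% of Nordquist, so Hiroshi controls Nordquist.
Hiroshi holds 100% of Selkirk, so Hiroshi controls Selkirk.
Sable and Hiroshi together hold 65% + 5% = 70% of Juniper, so Hiroshi controls Juniper.
No other company's threshold is met.
Hiroshi controls 4 companies.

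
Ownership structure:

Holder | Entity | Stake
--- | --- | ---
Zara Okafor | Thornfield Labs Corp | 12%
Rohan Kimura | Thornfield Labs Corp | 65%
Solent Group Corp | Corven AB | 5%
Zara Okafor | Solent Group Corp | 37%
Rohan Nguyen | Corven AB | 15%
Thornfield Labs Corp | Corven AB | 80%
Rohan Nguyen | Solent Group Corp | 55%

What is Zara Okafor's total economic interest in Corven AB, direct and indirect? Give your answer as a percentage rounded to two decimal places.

11.45%

Zara reaches Corven along 2 paths.
Via Thornfield: 12% × 80% = 9.6%.
Via Solent: 37% × 5% = 1.85%.
Total: 9.6% + 1.85% = 11.45%.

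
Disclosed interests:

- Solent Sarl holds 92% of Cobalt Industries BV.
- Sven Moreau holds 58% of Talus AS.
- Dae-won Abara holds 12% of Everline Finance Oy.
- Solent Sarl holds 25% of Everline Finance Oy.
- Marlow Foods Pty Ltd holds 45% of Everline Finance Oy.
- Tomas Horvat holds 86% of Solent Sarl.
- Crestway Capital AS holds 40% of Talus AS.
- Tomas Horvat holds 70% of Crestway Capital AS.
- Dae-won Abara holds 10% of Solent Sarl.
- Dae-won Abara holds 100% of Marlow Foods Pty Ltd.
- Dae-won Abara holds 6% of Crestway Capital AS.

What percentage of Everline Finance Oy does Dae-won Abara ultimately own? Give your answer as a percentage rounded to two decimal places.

59.50%

Dae-won reaches Everline along 3 paths.
Via Marlow: 100% × 45% = 45%.
Via Solent: 10% × 25% = 2.5%.
Direct stake: 12% = 12%.
Total: 45% + 2.5% + 12% = 59.5%.
Rounded: 59.50%.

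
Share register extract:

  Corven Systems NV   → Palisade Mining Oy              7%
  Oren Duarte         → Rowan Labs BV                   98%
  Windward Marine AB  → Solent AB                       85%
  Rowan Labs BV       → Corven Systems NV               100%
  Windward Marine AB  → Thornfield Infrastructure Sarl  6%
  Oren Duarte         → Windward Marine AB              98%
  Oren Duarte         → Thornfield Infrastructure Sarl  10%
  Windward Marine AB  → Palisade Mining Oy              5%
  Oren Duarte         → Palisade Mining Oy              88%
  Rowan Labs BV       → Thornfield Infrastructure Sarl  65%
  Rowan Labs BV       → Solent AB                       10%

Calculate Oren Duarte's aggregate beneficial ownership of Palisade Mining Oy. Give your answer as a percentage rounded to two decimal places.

99.76%

Oren reaches Palisade along 3 paths.
Via Rowan → Corven: 98% × 100% × 7% = 6.86%.
Direct stake: 88% = 88%.
Via Windward: 98% × 5% = 4.9%.
Total: 6.86% + 88% + 4.9% = 99.76%.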